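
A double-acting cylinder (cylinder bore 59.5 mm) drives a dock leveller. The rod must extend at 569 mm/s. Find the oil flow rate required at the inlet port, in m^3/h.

Q ≈ 5.70 m^3/h

Cap-side area A_cap = π/4 × (59.5 mm)² = 2781 mm^2
Q = A × v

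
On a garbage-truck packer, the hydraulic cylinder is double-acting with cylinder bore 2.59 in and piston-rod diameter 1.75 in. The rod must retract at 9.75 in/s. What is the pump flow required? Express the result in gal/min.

Q ≈ 7.25 gal/min

Rod-side annular area A_ann = π/4 × (2.59² − 1.75²) = 2.863 in^2
Q = A × v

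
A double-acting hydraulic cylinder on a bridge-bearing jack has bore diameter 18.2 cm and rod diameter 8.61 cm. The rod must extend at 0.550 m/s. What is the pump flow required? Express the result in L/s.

Cap-side area A_cap = π/4 × (18.2 cm)² = 260.2 cm^2
Q = A × v

Q ≈ 14.3 L/s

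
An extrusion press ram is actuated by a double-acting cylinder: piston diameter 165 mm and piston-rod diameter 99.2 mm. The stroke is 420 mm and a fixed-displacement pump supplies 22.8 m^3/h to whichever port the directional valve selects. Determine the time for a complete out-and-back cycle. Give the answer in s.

Cap-side area A_cap = π/4 × (165 mm)² = 21380 mm^2
Rod-side annular area A_ann = π/4 × (165² − 99.2²) = 13650 mm^2
t_ext = A_cap·L/Q = 1.418 s
t_ret = A_ann·L/Q = 0.9055 s
t_cycle = t_ext + t_ret

t ≈ 2.32 s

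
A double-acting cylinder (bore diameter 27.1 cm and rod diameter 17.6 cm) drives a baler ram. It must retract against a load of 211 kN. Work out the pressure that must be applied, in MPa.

P ≈ 6.33 MPa

Rod-side annular area A_ann = π/4 × (27.1² − 17.6²) = 333.5 cm^2
Retraction: pressure acts on the annular area.
P = F / A = 211 kN / A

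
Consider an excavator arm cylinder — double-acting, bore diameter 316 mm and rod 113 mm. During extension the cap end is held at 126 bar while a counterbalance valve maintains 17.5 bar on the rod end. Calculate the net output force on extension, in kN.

Cap-side area A_cap = π/4 × (316 mm)² = 78430 mm^2
Rod-side annular area A_ann = π/4 × (316² − 113²) = 68400 mm^2
Net thrust = P_cap·A_cap − P_rod·A_ann = 988.2 kN − 119.7 kN

F ≈ 868 kN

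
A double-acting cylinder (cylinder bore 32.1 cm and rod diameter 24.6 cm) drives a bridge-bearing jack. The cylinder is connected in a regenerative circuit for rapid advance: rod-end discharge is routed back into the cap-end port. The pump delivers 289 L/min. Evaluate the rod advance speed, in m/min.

In regeneration the rod-end outflow joins the pump flow into the cap end, so the net volume the pump must supply per unit advance equals the rod cross-section area.
Rod cross-section A_rod = π/4 × (24.6 cm)² = 475.3 cm^2
v = Q_pump / A_rod

v ≈ 6.08 m/min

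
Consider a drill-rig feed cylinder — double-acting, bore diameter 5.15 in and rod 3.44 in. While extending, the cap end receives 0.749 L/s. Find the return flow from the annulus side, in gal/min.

Cap-side area A_cap = π/4 × (5.15 in)² = 20.83 in^2
Rod-side annular area A_ann = π/4 × (5.15² − 3.44²) = 11.54 in^2
Piston speed v = Q_in/A_cap; rod-end outflow Q_out = v × A_ann = Q_in × A_ann/A_cap.

Q_out ≈ 6.57 gal/min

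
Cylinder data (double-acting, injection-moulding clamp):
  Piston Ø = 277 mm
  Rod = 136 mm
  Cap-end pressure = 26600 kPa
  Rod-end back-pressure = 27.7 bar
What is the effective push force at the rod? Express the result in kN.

F ≈ 1480 kN

Cap-side area A_cap = π/4 × (277 mm)² = 60260 mm^2
Rod-side annular area A_ann = π/4 × (277² − 136²) = 45740 mm^2
Net thrust = P_cap·A_cap − P_rod·A_ann = 1603 kN − 126.7 kN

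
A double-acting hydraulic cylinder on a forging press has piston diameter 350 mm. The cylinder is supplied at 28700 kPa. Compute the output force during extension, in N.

Cap-side area A_cap = π/4 × (350 mm)² = 96210 mm^2
F = P × A_cap = 28700 kPa × A_cap

F ≈ 2.76e6 N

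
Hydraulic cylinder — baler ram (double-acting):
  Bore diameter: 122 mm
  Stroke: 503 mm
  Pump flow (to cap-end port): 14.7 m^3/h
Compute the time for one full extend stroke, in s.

Cap-side area A_cap = π/4 × (122 mm)² = 11690 mm^2
Swept volume V = A × L; t = V / Q = A·L / Q

t ≈ 1.44 s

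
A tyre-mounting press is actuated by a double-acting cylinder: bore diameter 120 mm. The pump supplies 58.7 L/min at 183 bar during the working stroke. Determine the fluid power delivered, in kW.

W ≈ 17.9 kW

Hydraulic power = P × Q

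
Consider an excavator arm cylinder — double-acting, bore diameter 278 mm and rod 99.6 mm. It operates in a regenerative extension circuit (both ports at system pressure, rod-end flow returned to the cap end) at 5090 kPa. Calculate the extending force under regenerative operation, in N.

With equal pressure on both faces, forces on the annular region cancel; the net push is pressure × rod cross-section.
Rod cross-section A_rod = π/4 × (99.6 mm)² = 7791 mm^2
F = P × A_rod

F ≈ 39700 N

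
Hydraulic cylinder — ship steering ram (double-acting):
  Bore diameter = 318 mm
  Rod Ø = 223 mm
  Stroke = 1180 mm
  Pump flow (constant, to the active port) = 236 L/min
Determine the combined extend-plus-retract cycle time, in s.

Cap-side area A_cap = π/4 × (318 mm)² = 79420 mm^2
Rod-side annular area A_ann = π/4 × (318² − 223²) = 40370 mm^2
t_ext = A_cap·L/Q = 23.83 s
t_ret = A_ann·L/Q = 12.11 s
t_cycle = t_ext + t_ret

t ≈ 35.9 s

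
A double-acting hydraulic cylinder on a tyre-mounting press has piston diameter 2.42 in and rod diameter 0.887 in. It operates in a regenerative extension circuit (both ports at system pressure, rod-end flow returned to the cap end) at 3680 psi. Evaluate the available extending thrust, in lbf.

F ≈ 2270 lbf

With equal pressure on both faces, forces on the annular region cancel; the net push is pressure × rod cross-section.
Rod cross-section A_rod = π/4 × (0.887 in)² = 0.6179 in^2
F = P × A_rod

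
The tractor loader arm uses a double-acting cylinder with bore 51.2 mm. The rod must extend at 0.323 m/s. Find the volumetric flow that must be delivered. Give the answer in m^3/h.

Q ≈ 2.39 m^3/h

Cap-side area A_cap = π/4 × (51.2 mm)² = 2059 mm^2
Q = A × v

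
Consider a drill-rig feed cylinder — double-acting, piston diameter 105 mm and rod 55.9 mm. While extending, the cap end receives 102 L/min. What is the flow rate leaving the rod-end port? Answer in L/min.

Q_out ≈ 73.1 L/min

Cap-side area A_cap = π/4 × (105 mm)² = 8659 mm^2
Rod-side annular area A_ann = π/4 × (105² − 55.9²) = 6205 mm^2
Piston speed v = Q_in/A_cap; rod-end outflow Q_out = v × A_ann = Q_in × A_ann/A_cap.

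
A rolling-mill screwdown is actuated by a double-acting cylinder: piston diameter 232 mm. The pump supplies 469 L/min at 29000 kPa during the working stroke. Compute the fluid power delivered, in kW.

Hydraulic power = P × Q

W ≈ 227 kW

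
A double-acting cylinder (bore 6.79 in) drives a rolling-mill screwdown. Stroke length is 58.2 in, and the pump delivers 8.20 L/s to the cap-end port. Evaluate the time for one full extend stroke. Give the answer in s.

t ≈ 4.21 s

Cap-side area A_cap = π/4 × (6.79 in)² = 36.21 in^2
Swept volume V = A × L; t = V / Q = A·L / Q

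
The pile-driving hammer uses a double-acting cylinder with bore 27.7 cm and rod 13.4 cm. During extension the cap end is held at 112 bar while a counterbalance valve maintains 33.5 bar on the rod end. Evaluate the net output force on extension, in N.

Cap-side area A_cap = π/4 × (27.7 cm)² = 602.6 cm^2
Rod-side annular area A_ann = π/4 × (27.7² − 13.4²) = 461.6 cm^2
Net thrust = P_cap·A_cap − P_rod·A_ann = 6.749e5 N − 1.546e5 N

F ≈ 5.20e5 N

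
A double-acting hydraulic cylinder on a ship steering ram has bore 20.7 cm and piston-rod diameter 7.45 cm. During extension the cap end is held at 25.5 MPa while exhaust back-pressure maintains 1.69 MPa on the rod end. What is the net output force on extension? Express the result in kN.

Cap-side area A_cap = π/4 × (20.7 cm)² = 336.5 cm^2
Rod-side annular area A_ann = π/4 × (20.7² − 7.45²) = 292.9 cm^2
Net thrust = P_cap·A_cap − P_rod·A_ann = 858.2 kN − 49.51 kN

F ≈ 809 kN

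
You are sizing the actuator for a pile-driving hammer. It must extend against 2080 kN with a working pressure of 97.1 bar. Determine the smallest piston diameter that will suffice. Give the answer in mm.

D ≈ 522 mm

Extension force acts on the full piston face: F = P × (π/4)D².
D = √(4F / (πP)) = √(4 × 2080 kN / (π × 97.1 bar))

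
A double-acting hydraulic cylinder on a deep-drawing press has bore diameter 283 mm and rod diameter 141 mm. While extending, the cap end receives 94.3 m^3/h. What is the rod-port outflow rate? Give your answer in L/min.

Cap-side area A_cap = π/4 × (283 mm)² = 62900 mm^2
Rod-side annular area A_ann = π/4 × (283² − 141²) = 47290 mm^2
Piston speed v = Q_in/A_cap; rod-end outflow Q_out = v × A_ann = Q_in × A_ann/A_cap.

Q_out ≈ 1180 L/min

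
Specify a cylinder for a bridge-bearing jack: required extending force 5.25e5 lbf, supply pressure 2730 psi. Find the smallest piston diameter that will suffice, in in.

D ≈ 15.6 in

Extension force acts on the full piston face: F = P × (π/4)D².
D = √(4F / (πP)) = √(4 × 5.25e5 lbf / (π × 2730 psi))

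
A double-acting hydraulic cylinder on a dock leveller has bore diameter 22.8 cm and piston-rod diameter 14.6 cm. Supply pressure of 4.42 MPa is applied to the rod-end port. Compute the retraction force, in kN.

Rod-side annular area A_ann = π/4 × (22.8² − 14.6²) = 240.9 cm^2
On retraction the pressure acts on the annular area (bore minus rod).
F = P × A_ann

F ≈ 106 kN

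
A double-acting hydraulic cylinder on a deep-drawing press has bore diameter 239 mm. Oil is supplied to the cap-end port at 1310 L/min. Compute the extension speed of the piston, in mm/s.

Cap-side area A_cap = π/4 × (239 mm)² = 44860 mm^2
v = Q / A

v ≈ 487 mm/s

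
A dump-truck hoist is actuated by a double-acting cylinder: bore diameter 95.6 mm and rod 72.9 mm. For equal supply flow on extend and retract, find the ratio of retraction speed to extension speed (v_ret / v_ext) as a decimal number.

v_ret/v_ext ≈ 2.39

Cap-side area A_cap = π/4 × (95.6 mm)² = 7178 mm^2
Rod-side annular area A_ann = π/4 × (95.6² − 72.9²) = 3004 mm^2
For equal Q, v ∝ 1/A, so v_ret/v_ext = A_cap/A_ann.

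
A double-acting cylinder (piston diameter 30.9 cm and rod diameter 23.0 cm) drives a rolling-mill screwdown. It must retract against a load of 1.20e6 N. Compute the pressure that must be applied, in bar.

P ≈ 359 bar

Rod-side annular area A_ann = π/4 × (30.9² − 23.0²) = 334.4 cm^2
Retraction: pressure acts on the annular area.
P = F / A = 1.20e6 N / A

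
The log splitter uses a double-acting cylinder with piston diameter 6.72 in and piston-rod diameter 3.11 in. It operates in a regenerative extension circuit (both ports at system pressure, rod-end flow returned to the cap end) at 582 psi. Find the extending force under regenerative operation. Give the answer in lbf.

With equal pressure on both faces, forces on the annular region cancel; the net push is pressure × rod cross-section.
Rod cross-section A_rod = π/4 × (3.11 in)² = 7.596 in^2
F = P × A_rod

F ≈ 4420 lbf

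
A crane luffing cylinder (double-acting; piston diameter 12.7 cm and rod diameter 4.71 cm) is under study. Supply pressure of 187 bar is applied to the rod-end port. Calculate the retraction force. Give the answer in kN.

Rod-side annular area A_ann = π/4 × (12.7² − 4.71²) = 109.3 cm^2
On retraction the pressure acts on the annular area (bore minus rod).
F = P × A_ann

F ≈ 204 kN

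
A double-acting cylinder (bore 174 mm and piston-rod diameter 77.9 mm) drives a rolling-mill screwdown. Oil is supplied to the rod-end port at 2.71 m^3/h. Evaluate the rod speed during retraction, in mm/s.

v ≈ 39.6 mm/s

Rod-side annular area A_ann = π/4 × (174² − 77.9²) = 19010 mm^2
Flow into the rod-end port fills the annular volume.
v = Q / A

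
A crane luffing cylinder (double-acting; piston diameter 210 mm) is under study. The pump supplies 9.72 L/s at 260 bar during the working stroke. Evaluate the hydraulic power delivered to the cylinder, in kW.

Hydraulic power = P × Q

W ≈ 253 kW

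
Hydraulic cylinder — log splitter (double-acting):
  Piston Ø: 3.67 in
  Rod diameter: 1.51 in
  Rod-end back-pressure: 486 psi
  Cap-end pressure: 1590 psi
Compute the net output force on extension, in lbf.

F ≈ 12500 lbf

Cap-side area A_cap = π/4 × (3.67 in)² = 10.58 in^2
Rod-side annular area A_ann = π/4 × (3.67² − 1.51²) = 8.788 in^2
Net thrust = P_cap·A_cap − P_rod·A_ann = 16820 lbf − 4271 lbf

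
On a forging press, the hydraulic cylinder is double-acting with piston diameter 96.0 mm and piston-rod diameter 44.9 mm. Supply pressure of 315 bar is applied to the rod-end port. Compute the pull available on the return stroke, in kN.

Rod-side annular area A_ann = π/4 × (96.0² − 44.9²) = 5655 mm^2
On retraction the pressure acts on the annular area (bore minus rod).
F = P × A_ann

F ≈ 178 kN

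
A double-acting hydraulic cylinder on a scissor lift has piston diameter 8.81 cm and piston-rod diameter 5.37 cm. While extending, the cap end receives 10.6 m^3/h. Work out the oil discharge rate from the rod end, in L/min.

Q_out ≈ 111 L/min

Cap-side area A_cap = π/4 × (8.81 cm)² = 60.96 cm^2
Rod-side annular area A_ann = π/4 × (8.81² − 5.37²) = 38.31 cm^2
Piston speed v = Q_in/A_cap; rod-end outflow Q_out = v × A_ann = Q_in × A_ann/A_cap.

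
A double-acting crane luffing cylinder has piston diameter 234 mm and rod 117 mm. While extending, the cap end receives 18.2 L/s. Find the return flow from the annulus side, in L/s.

Q_out ≈ 13.7 L/s

Cap-side area A_cap = π/4 × (234 mm)² = 43010 mm^2
Rod-side annular area A_ann = π/4 × (234² − 117²) = 32250 mm^2
Piston speed v = Q_in/A_cap; rod-end outflow Q_out = v × A_ann = Q_in × A_ann/A_cap.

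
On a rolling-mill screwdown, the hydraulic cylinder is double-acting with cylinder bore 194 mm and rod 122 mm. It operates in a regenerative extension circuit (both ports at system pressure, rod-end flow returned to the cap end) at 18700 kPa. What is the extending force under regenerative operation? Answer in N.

With equal pressure on both faces, forces on the annular region cancel; the net push is pressure × rod cross-section.
Rod cross-section A_rod = π/4 × (122 mm)² = 11690 mm^2
F = P × A_rod

F ≈ 2.19e5 N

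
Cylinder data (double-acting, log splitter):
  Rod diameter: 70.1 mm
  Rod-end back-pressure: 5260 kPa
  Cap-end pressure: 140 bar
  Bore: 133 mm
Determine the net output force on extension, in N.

F ≈ 1.42e5 N

Cap-side area A_cap = π/4 × (133 mm)² = 13890 mm^2
Rod-side annular area A_ann = π/4 × (133² − 70.1²) = 10030 mm^2
Net thrust = P_cap·A_cap − P_rod·A_ann = 1.945e5 N − 52780 N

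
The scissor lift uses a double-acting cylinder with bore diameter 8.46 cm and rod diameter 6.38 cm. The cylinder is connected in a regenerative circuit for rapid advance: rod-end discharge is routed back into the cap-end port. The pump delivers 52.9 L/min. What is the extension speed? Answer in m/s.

v ≈ 0.276 m/s

In regeneration the rod-end outflow joins the pump flow into the cap end, so the net volume the pump must supply per unit advance equals the rod cross-section area.
Rod cross-section A_rod = π/4 × (6.38 cm)² = 31.97 cm^2
v = Q_pump / A_rod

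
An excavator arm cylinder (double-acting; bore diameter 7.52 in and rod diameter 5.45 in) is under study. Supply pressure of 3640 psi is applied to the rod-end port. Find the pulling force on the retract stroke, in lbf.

F ≈ 76800 lbf

Rod-side annular area A_ann = π/4 × (7.52² − 5.45²) = 21.09 in^2
On retraction the pressure acts on the annular area (bore minus rod).
F = P × A_ann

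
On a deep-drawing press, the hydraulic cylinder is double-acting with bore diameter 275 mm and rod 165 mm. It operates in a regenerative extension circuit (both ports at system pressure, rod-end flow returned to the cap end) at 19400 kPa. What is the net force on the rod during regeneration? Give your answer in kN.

With equal pressure on both faces, forces on the annular region cancel; the net push is pressure × rod cross-section.
Rod cross-section A_rod = π/4 × (165 mm)² = 21380 mm^2
F = P × A_rod

F ≈ 415 kN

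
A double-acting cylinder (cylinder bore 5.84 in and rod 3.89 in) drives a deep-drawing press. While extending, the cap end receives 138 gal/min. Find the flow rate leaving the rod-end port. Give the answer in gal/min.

Q_out ≈ 76.8 gal/min

Cap-side area A_cap = π/4 × (5.84 in)² = 26.79 in^2
Rod-side annular area A_ann = π/4 × (5.84² − 3.89²) = 14.90 in^2
Piston speed v = Q_in/A_cap; rod-end outflow Q_out = v × A_ann = Q_in × A_ann/A_cap.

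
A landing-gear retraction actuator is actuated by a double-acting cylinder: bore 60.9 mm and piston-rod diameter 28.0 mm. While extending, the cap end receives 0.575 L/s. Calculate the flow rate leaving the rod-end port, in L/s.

Q_out ≈ 0.453 L/s

Cap-side area A_cap = π/4 × (60.9 mm)² = 2913 mm^2
Rod-side annular area A_ann = π/4 × (60.9² − 28.0²) = 2297 mm^2
Piston speed v = Q_in/A_cap; rod-end outflow Q_out = v × A_ann = Q_in × A_ann/A_cap.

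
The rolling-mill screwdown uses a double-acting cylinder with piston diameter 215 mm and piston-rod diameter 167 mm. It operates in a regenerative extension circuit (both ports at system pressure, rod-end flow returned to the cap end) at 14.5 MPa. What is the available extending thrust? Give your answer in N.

F ≈ 3.18e5 N

With equal pressure on both faces, forces on the annular region cancel; the net push is pressure × rod cross-section.
Rod cross-section A_rod = π/4 × (167 mm)² = 21900 mm^2
F = P × A_rod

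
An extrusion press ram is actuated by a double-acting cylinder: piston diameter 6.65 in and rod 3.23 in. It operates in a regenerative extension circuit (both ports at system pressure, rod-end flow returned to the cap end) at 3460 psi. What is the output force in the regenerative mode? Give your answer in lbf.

F ≈ 28400 lbf

With equal pressure on both faces, forces on the annular region cancel; the net push is pressure × rod cross-section.
Rod cross-section A_rod = π/4 × (3.23 in)² = 8.194 in^2
F = P × A_rod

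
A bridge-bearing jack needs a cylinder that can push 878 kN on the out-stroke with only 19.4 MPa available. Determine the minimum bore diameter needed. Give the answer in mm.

Extension force acts on the full piston face: F = P × (π/4)D².
D = √(4F / (πP)) = √(4 × 878 kN / (π × 19.4 MPa))

D ≈ 240 mm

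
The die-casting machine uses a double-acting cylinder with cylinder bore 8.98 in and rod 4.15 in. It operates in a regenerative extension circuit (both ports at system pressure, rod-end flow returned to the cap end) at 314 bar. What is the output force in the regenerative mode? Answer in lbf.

With equal pressure on both faces, forces on the annular region cancel; the net push is pressure × rod cross-section.
Rod cross-section A_rod = π/4 × (4.15 in)² = 13.53 in^2
F = P × A_rod

F ≈ 61600 lbf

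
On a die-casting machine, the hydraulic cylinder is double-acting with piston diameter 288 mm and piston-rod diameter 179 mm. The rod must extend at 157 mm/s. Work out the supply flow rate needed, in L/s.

Cap-side area A_cap = π/4 × (288 mm)² = 65140 mm^2
Q = A × v

Q ≈ 10.2 L/s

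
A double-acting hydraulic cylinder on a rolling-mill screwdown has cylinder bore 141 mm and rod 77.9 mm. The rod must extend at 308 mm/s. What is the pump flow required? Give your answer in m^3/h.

Q ≈ 17.3 m^3/h

Cap-side area A_cap = π/4 × (141 mm)² = 15610 mm^2
Q = A × v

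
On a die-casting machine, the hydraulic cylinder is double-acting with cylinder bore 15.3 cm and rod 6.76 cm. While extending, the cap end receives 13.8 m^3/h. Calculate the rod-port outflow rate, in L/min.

Cap-side area A_cap = π/4 × (15.3 cm)² = 183.9 cm^2
Rod-side annular area A_ann = π/4 × (15.3² − 6.76²) = 148.0 cm^2
Piston speed v = Q_in/A_cap; rod-end outflow Q_out = v × A_ann = Q_in × A_ann/A_cap.

Q_out ≈ 185 L/min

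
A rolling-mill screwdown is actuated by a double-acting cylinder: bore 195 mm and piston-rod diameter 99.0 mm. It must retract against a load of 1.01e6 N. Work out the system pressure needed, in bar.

P ≈ 456 bar

Rod-side annular area A_ann = π/4 × (195² − 99.0²) = 22170 mm^2
Retraction: pressure acts on the annular area.
P = F / A = 1.01e6 N / A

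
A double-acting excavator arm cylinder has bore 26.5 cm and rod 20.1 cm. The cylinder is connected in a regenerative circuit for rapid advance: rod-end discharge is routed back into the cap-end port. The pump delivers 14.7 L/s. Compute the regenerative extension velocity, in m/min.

In regeneration the rod-end outflow joins the pump flow into the cap end, so the net volume the pump must supply per unit advance equals the rod cross-section area.
Rod cross-section A_rod = π/4 × (20.1 cm)² = 317.3 cm^2
v = Q_pump / A_rod

v ≈ 27.8 m/min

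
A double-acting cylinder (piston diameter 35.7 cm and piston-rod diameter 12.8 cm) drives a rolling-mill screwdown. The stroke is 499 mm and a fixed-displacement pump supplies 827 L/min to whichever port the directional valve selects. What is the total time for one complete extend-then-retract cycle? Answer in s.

t ≈ 6.78 s

Cap-side area A_cap = π/4 × (35.7 cm)² = 1001 cm^2
Rod-side annular area A_ann = π/4 × (35.7² − 12.8²) = 872.3 cm^2
t_ext = A_cap·L/Q = 3.624 s
t_ret = A_ann·L/Q = 3.158 s
t_cycle = t_ext + t_ret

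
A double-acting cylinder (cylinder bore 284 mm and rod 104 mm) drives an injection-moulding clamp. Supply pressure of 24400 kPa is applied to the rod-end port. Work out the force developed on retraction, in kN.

F ≈ 1340 kN

Rod-side annular area A_ann = π/4 × (284² − 104²) = 54850 mm^2
On retraction the pressure acts on the annular area (bore minus rod).
F = P × A_ann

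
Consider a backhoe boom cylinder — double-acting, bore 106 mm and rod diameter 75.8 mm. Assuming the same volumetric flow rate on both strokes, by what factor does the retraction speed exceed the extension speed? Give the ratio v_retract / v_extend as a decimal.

Cap-side area A_cap = π/4 × (106 mm)² = 8825 mm^2
Rod-side annular area A_ann = π/4 × (106² − 75.8²) = 4312 mm^2
For equal Q, v ∝ 1/A, so v_ret/v_ext = A_cap/A_ann.

v_ret/v_ext ≈ 2.05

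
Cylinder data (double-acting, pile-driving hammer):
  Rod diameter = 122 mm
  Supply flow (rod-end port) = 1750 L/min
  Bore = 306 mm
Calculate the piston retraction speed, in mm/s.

v ≈ 472 mm/s

Rod-side annular area A_ann = π/4 × (306² − 122²) = 61850 mm^2
Flow into the rod-end port fills the annular volume.
v = Q / A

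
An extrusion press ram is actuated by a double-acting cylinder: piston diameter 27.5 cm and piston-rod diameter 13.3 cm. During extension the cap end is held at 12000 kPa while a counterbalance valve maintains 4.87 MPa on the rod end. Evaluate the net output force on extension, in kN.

F ≈ 491 kN

Cap-side area A_cap = π/4 × (27.5 cm)² = 594.0 cm^2
Rod-side annular area A_ann = π/4 × (27.5² − 13.3²) = 455.0 cm^2
Net thrust = P_cap·A_cap − P_rod·A_ann = 712.7 kN − 221.6 kN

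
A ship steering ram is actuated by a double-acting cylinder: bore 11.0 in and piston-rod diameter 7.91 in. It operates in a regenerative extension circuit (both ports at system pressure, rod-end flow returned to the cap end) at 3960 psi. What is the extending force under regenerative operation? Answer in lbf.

F ≈ 1.95e5 lbf

With equal pressure on both faces, forces on the annular region cancel; the net push is pressure × rod cross-section.
Rod cross-section A_rod = π/4 × (7.91 in)² = 49.14 in^2
F = P × A_rod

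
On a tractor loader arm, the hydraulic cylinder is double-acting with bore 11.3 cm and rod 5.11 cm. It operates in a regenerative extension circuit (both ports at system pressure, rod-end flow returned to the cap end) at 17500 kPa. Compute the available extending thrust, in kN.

With equal pressure on both faces, forces on the annular region cancel; the net push is pressure × rod cross-section.
Rod cross-section A_rod = π/4 × (5.11 cm)² = 20.51 cm^2
F = P × A_rod

F ≈ 35.9 kN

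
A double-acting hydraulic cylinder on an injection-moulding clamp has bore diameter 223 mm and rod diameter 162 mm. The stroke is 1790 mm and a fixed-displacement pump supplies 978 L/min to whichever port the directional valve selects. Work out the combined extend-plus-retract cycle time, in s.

Cap-side area A_cap = π/4 × (223 mm)² = 39060 mm^2
Rod-side annular area A_ann = π/4 × (223² − 162²) = 18450 mm^2
t_ext = A_cap·L/Q = 4.289 s
t_ret = A_ann·L/Q = 2.026 s
t_cycle = t_ext + t_ret

t ≈ 6.31 s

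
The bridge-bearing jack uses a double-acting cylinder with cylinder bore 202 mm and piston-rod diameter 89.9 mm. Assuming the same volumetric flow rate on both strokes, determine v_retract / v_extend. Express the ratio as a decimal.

Cap-side area A_cap = π/4 × (202 mm)² = 32050 mm^2
Rod-side annular area A_ann = π/4 × (202² − 89.9²) = 25700 mm^2
For equal Q, v ∝ 1/A, so v_ret/v_ext = A_cap/A_ann.

v_ret/v_ext ≈ 1.25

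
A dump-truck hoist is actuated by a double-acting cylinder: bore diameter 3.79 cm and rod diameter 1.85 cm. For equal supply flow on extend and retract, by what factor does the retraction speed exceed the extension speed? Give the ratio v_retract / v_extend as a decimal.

v_ret/v_ext ≈ 1.31

Cap-side area A_cap = π/4 × (3.79 cm)² = 11.28 cm^2
Rod-side annular area A_ann = π/4 × (3.79² − 1.85²) = 8.594 cm^2
For equal Q, v ∝ 1/A, so v_ret/v_ext = A_cap/A_ann.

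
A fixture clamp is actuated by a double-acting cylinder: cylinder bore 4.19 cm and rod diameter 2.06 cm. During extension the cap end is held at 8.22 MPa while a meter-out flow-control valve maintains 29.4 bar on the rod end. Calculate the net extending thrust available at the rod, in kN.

F ≈ 8.26 kN

Cap-side area A_cap = π/4 × (4.19 cm)² = 13.79 cm^2
Rod-side annular area A_ann = π/4 × (4.19² − 2.06²) = 10.46 cm^2
Net thrust = P_cap·A_cap − P_rod·A_ann = 11.33 kN − 3.074 kN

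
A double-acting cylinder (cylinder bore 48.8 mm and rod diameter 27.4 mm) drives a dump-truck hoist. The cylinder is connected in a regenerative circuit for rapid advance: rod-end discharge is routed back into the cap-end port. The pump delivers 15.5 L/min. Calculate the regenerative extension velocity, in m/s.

In regeneration the rod-end outflow joins the pump flow into the cap end, so the net volume the pump must supply per unit advance equals the rod cross-section area.
Rod cross-section A_rod = π/4 × (27.4 mm)² = 589.6 mm^2
v = Q_pump / A_rod

v ≈ 0.438 m/s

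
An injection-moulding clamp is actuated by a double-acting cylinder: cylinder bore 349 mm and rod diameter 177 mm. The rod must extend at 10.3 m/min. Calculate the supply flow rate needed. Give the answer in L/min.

Q ≈ 985 L/min

Cap-side area A_cap = π/4 × (349 mm)² = 95660 mm^2
Q = A × v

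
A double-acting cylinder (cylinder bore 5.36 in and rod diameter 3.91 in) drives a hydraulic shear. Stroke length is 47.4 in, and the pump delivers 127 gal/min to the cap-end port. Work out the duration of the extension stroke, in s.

Cap-side area A_cap = π/4 × (5.36 in)² = 22.56 in^2
Swept volume V = A × L; t = V / Q = A·L / Q

t ≈ 2.19 s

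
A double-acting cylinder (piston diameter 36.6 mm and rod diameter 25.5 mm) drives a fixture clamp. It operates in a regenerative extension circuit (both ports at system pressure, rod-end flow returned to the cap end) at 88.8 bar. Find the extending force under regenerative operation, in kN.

F ≈ 4.54 kN

With equal pressure on both faces, forces on the annular region cancel; the net push is pressure × rod cross-section.
Rod cross-section A_rod = π/4 × (25.5 mm)² = 510.7 mm^2
F = P × A_rod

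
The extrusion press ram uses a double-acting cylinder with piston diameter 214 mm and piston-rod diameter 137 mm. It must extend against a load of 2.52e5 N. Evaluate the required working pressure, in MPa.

Cap-side area A_cap = π/4 × (214 mm)² = 35970 mm^2
P = F / A = 2.52e5 N / A

P ≈ 7.01 MPa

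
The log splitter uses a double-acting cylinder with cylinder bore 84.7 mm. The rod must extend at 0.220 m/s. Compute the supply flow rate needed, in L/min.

Q ≈ 74.4 L/min

Cap-side area A_cap = π/4 × (84.7 mm)² = 5635 mm^2
Q = A × v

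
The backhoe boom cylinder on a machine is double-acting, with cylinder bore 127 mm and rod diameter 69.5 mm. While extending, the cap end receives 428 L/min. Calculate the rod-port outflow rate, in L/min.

Cap-side area A_cap = π/4 × (127 mm)² = 12670 mm^2
Rod-side annular area A_ann = π/4 × (127² − 69.5²) = 8874 mm^2
Piston speed v = Q_in/A_cap; rod-end outflow Q_out = v × A_ann = Q_in × A_ann/A_cap.

Q_out ≈ 300 L/min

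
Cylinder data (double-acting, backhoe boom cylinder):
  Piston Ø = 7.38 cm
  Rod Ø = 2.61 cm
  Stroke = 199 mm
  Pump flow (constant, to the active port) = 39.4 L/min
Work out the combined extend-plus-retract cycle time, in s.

t ≈ 2.43 s

Cap-side area A_cap = π/4 × (7.38 cm)² = 42.78 cm^2
Rod-side annular area A_ann = π/4 × (7.38² − 2.61²) = 37.43 cm^2
t_ext = A_cap·L/Q = 1.296 s
t_ret = A_ann·L/Q = 1.134 s
t_cycle = t_ext + t_ret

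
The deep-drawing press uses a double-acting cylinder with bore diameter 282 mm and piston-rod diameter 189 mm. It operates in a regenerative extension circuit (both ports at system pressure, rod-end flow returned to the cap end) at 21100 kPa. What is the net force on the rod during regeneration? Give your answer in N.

With equal pressure on both faces, forces on the annular region cancel; the net push is pressure × rod cross-section.
Rod cross-section A_rod = π/4 × (189 mm)² = 28060 mm^2
F = P × A_rod

F ≈ 5.92e5 N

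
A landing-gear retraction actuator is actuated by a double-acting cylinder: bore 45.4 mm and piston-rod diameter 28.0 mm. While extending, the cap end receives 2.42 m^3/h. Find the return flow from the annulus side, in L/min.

Q_out ≈ 25.0 L/min

Cap-side area A_cap = π/4 × (45.4 mm)² = 1619 mm^2
Rod-side annular area A_ann = π/4 × (45.4² − 28.0²) = 1003 mm^2
Piston speed v = Q_in/A_cap; rod-end outflow Q_out = v × A_ann = Q_in × A_ann/A_cap.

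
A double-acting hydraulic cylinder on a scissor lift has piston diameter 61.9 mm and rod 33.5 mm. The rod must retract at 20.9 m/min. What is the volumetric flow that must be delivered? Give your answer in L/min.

Q ≈ 44.5 L/min

Rod-side annular area A_ann = π/4 × (61.9² − 33.5²) = 2128 mm^2
Q = A × v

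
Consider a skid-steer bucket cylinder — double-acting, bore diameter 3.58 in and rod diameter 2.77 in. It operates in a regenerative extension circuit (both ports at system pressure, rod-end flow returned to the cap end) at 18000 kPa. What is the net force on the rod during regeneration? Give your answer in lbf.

F ≈ 15700 lbf

With equal pressure on both faces, forces on the annular region cancel; the net push is pressure × rod cross-section.
Rod cross-section A_rod = π/4 × (2.77 in)² = 6.026 in^2
F = P × A_rod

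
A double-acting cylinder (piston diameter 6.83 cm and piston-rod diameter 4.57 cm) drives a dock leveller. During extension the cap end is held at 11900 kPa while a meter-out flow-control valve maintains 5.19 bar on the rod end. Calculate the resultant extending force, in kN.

Cap-side area A_cap = π/4 × (6.83 cm)² = 36.64 cm^2
Rod-side annular area A_ann = π/4 × (6.83² − 4.57²) = 20.23 cm^2
Net thrust = P_cap·A_cap − P_rod·A_ann = 43.60 kN − 1.050 kN

F ≈ 42.5 kN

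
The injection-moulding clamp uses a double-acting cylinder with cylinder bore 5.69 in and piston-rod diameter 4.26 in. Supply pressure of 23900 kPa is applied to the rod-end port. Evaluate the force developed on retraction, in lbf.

Rod-side annular area A_ann = π/4 × (5.69² − 4.26²) = 11.18 in^2
On retraction the pressure acts on the annular area (bore minus rod).
F = P × A_ann

F ≈ 38700 lbf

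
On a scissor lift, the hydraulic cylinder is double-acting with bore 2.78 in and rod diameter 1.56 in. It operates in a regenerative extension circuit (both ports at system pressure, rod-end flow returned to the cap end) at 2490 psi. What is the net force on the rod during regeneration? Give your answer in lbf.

With equal pressure on both faces, forces on the annular region cancel; the net push is pressure × rod cross-section.
Rod cross-section A_rod = π/4 × (1.56 in)² = 1.911 in^2
F = P × A_rod

F ≈ 4760 lbf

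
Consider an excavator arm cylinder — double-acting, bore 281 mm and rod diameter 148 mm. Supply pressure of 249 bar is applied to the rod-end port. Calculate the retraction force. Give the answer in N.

Rod-side annular area A_ann = π/4 × (281² − 148²) = 44810 mm^2
On retraction the pressure acts on the annular area (bore minus rod).
F = P × A_ann

F ≈ 1.12e6 N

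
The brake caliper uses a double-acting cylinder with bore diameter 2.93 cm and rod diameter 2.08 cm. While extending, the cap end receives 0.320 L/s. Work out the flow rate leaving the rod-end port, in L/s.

Q_out ≈ 0.159 L/s

Cap-side area A_cap = π/4 × (2.93 cm)² = 6.743 cm^2
Rod-side annular area A_ann = π/4 × (2.93² − 2.08²) = 3.345 cm^2
Piston speed v = Q_in/A_cap; rod-end outflow Q_out = v × A_ann = Q_in × A_ann/A_cap.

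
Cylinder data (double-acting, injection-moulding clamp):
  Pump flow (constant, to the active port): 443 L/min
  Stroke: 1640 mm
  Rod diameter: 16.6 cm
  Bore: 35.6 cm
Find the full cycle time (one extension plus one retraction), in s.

Cap-side area A_cap = π/4 × (35.6 cm)² = 995.4 cm^2
Rod-side annular area A_ann = π/4 × (35.6² − 16.6²) = 779.0 cm^2
t_ext = A_cap·L/Q = 22.11 s
t_ret = A_ann·L/Q = 17.30 s
t_cycle = t_ext + t_ret

t ≈ 39.4 s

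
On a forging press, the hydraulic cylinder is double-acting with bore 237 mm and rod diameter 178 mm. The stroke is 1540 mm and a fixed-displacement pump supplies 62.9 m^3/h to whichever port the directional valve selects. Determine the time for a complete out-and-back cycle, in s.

t ≈ 5.58 s

Cap-side area A_cap = π/4 × (237 mm)² = 44120 mm^2
Rod-side annular area A_ann = π/4 × (237² − 178²) = 19230 mm^2
t_ext = A_cap·L/Q = 3.888 s
t_ret = A_ann·L/Q = 1.695 s
t_cycle = t_ext + t_ret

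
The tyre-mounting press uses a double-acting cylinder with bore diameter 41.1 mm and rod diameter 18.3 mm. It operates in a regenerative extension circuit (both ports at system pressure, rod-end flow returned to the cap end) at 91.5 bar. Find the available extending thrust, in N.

With equal pressure on both faces, forces on the annular region cancel; the net push is pressure × rod cross-section.
Rod cross-section A_rod = π/4 × (18.3 mm)² = 263.0 mm^2
F = P × A_rod

F ≈ 2410 N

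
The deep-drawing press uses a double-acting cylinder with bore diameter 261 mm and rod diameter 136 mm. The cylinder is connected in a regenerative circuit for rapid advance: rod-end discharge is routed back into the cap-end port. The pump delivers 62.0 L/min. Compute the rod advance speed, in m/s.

v ≈ 0.0711 m/s

In regeneration the rod-end outflow joins the pump flow into the cap end, so the net volume the pump must supply per unit advance equals the rod cross-section area.
Rod cross-section A_rod = π/4 × (136 mm)² = 14530 mm^2
v = Q_pump / A_rod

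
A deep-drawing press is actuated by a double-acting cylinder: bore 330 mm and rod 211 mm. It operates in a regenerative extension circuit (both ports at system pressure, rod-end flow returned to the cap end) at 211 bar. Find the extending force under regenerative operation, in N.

With equal pressure on both faces, forces on the annular region cancel; the net push is pressure × rod cross-section.
Rod cross-section A_rod = π/4 × (211 mm)² = 34970 mm^2
F = P × A_rod

F ≈ 7.38e5 N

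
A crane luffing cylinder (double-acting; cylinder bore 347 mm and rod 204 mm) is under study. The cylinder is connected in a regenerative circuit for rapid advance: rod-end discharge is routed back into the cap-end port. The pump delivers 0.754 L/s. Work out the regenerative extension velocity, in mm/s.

In regeneration the rod-end outflow joins the pump flow into the cap end, so the net volume the pump must supply per unit advance equals the rod cross-section area.
Rod cross-section A_rod = π/4 × (204 mm)² = 32690 mm^2
v = Q_pump / A_rod

v ≈ 23.1 mm/s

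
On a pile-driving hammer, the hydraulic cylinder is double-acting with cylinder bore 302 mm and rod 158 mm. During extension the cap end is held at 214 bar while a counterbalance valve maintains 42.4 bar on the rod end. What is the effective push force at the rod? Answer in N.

Cap-side area A_cap = π/4 × (302 mm)² = 71630 mm^2
Rod-side annular area A_ann = π/4 × (302² − 158²) = 52020 mm^2
Net thrust = P_cap·A_cap − P_rod·A_ann = 1.533e6 N − 2.206e5 N

F ≈ 1.31e6 N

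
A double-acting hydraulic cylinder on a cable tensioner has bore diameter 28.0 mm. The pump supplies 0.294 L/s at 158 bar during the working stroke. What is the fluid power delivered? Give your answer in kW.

W ≈ 4.65 kW

Hydraulic power = P × Q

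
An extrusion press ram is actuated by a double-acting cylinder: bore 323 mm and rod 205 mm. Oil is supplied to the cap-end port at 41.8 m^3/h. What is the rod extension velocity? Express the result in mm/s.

v ≈ 142 mm/s

Cap-side area A_cap = π/4 × (323 mm)² = 81940 mm^2
v = Q / A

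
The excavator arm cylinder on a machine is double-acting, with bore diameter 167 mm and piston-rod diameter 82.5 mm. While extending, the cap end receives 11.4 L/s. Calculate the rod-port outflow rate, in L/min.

Cap-side area A_cap = π/4 × (167 mm)² = 21900 mm^2
Rod-side annular area A_ann = π/4 × (167² − 82.5²) = 16560 mm^2
Piston speed v = Q_in/A_cap; rod-end outflow Q_out = v × A_ann = Q_in × A_ann/A_cap.

Q_out ≈ 517 L/min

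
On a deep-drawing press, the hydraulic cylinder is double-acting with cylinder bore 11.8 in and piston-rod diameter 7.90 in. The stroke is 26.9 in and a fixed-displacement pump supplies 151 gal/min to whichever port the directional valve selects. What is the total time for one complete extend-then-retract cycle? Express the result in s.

Cap-side area A_cap = π/4 × (11.8 in)² = 109.4 in^2
Rod-side annular area A_ann = π/4 × (11.8² − 7.90²) = 60.34 in^2
t_ext = A_cap·L/Q = 5.060 s
t_ret = A_ann·L/Q = 2.792 s
t_cycle = t_ext + t_ret

t ≈ 7.85 s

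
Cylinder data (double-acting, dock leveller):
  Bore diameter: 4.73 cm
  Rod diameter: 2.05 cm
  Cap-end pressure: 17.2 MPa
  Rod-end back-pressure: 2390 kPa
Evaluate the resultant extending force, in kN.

Cap-side area A_cap = π/4 × (4.73 cm)² = 17.57 cm^2
Rod-side annular area A_ann = π/4 × (4.73² − 2.05²) = 14.27 cm^2
Net thrust = P_cap·A_cap − P_rod·A_ann = 30.22 kN − 3.411 kN

F ≈ 26.8 kN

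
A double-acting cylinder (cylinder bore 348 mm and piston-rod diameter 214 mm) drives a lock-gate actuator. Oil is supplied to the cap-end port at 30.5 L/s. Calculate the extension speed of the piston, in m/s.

Cap-side area A_cap = π/4 × (348 mm)² = 95110 mm^2
v = Q / A

v ≈ 0.321 m/s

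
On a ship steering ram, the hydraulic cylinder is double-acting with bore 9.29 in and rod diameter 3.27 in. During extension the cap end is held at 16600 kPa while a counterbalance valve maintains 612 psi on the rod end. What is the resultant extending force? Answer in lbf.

Cap-side area A_cap = π/4 × (9.29 in)² = 67.78 in^2
Rod-side annular area A_ann = π/4 × (9.29² − 3.27²) = 59.38 in^2
Net thrust = P_cap·A_cap − P_rod·A_ann = 1.632e5 lbf − 36340 lbf

F ≈ 1.27e5 lbf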